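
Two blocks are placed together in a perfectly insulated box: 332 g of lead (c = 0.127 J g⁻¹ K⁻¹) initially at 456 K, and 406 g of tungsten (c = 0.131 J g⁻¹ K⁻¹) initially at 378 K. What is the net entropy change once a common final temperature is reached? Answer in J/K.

ΔS_total = 0.416 J/K

Energy balance: T_f = (m₁c₁T₁ + m₂c₂T₂)/(m₁c₁ + m₂c₂) = 412.49 K.
ΔS₁ = m₁c₁ ln(T_f/T₁) = 42.164 × ln(412.49/456) = -4.228 J/K.
ΔS₂ = m₂c₂ ln(T_f/T₂) = 53.186 × ln(412.49/378) = 4.644 J/K.
ΔS_total = -4.228 + 4.644 = 0.416 J/K.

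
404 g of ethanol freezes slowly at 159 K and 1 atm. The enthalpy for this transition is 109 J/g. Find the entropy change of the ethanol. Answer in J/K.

ΔS = -277 J/K

Heat released by the substance: Q = −mL = −404 × 109 = −44036 J.
At constant T, ΔS = Q_rev/T = −44036 / 159 = -277 J/K.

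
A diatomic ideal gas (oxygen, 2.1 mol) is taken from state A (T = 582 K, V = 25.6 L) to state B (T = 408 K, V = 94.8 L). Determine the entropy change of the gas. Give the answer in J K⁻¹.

Entropy is a state function: ΔS = nC_V ln(T₂/T₁) + nR ln(V₂/V₁), with C_V = 5R/2 = 20.79 J mol⁻¹ K⁻¹ for a diatomic ideal gas.
ΔS = 2.1 × [20.79 × ln(408/582) + 8.314 × ln(94.8/25.6)] = 7.35 J/K.

ΔS = 7.35 J/K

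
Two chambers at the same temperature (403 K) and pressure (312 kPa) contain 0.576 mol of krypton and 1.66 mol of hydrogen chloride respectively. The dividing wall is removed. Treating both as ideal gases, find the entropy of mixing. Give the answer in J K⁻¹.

ΔS_mix = 10.6 J/K

Mole fractions: x_A = 0.576/2.24 = 0.258, x_B = 0.742.
ΔS_mix = −R(n_A ln x_A + n_B ln x_B) = −8.314 × (0.576 ln 0.258 + 1.66 ln 0.742) = 10.6 J/K.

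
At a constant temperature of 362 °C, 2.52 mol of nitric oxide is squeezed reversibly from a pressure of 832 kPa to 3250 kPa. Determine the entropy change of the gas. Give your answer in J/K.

ΔS_gas = -28.5 J/K

For an isothermal ideal gas ΔS_gas = nR ln(P₁/P₂) = 2.52 × 8.314 × ln(832/3250) = -28.5 J/K.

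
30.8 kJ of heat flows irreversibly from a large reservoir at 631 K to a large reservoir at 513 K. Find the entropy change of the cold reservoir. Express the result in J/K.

ΔS_cold = 60 J/K

The cold reservoir gains heat Q, so ΔS_cold = +Q/T_C = 30800/513 = 60 J/K.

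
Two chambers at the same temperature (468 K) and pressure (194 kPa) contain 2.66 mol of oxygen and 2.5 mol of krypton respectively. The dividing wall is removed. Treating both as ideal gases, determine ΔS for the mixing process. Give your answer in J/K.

Mole fractions: x_A = 2.66/5.16 = 0.516, x_B = 0.484.
ΔS_mix = −R(n_A ln x_A + n_B ln x_B) = −8.314 × (2.66 ln 0.516 + 2.5 ln 0.484) = 29.7 J/K.

ΔS_mix = 29.7 J/K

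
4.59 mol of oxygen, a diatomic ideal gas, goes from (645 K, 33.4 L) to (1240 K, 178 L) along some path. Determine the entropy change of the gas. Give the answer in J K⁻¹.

Entropy is a state function: ΔS = nC_V ln(T₂/T₁) + nR ln(V₂/V₁), with C_V = 5R/2 = 20.79 J mol⁻¹ K⁻¹ for a diatomic ideal gas.
ΔS = 4.59 × [20.79 × ln(1240/645) + 8.314 × ln(178/33.4)] = 126 J/K.

ΔS = 126 J/K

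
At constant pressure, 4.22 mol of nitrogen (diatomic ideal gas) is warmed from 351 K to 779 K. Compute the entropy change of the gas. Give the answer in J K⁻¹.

At constant pressure, ΔS = nC_p ln(T₂/T₁) with C_p = 7R/2 = 29.1 J mol⁻¹ K⁻¹.
ΔS = 4.22 × 29.1 × ln(779/351) = 97.9 J/K.

ΔS = 97.9 J/K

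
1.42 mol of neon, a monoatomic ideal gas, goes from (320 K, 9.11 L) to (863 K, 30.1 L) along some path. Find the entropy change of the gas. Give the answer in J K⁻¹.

Entropy is a state function: ΔS = nC_V ln(T₂/T₁) + nR ln(V₂/V₁), with C_V = 3R/2 = 12.47 J mol⁻¹ K⁻¹ for a monoatomic ideal gas.
ΔS = 1.42 × [12.47 × ln(863/320) + 8.314 × ln(30.1/9.11)] = 31.7 J/K.

ΔS = 31.7 J/K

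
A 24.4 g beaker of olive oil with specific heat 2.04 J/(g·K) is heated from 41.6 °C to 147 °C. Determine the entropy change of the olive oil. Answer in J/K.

In kelvin: T₁ = 314.75 K, T₂ = 420.15 K. ΔS = ∫dQ_rev/T = m c ln(T₂/T₁) = 24.4 × 2.04 × ln(420.15/314.75) = 14.4 J/K.

ΔS = 14.4 J/K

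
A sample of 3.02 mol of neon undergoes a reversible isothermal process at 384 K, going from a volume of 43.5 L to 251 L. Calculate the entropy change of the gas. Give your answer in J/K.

For an isothermal ideal gas ΔS_gas = nR ln(V₂/V₁) = 3.02 × 8.314 × ln(251/43.5) = 44 J/K.

ΔS_gas = 44 J/K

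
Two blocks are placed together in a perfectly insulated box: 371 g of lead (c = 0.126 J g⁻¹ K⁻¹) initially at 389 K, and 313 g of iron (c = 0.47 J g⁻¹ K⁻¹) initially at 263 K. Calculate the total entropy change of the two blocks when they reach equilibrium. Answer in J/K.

Energy balance: T_f = (m₁c₁T₁ + m₂c₂T₂)/(m₁c₁ + m₂c₂) = 293.38 K.
ΔS₁ = m₁c₁ ln(T_f/T₁) = 46.746 × ln(293.38/389) = -13.187 J/K.
ΔS₂ = m₂c₂ ln(T_f/T₂) = 147.11 × ln(293.38/263) = 16.083 J/K.
ΔS_total = -13.187 + 16.083 = 2.9 J/K.

ΔS_total = 2.9 J/K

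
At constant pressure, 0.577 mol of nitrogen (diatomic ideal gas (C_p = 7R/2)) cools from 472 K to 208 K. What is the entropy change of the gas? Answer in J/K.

At constant pressure, ΔS = nC_p ln(T₂/T₁) with C_p = 7R/2 = 29.1 J mol⁻¹ K⁻¹.
ΔS = 0.577 × 29.1 × ln(208/472) = -13.8 J/K.

ΔS = -13.8 J/K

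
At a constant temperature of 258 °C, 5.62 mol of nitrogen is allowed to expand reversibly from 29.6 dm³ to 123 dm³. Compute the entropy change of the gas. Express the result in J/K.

For an isothermal ideal gas ΔS_gas = nR ln(V₂/V₁) = 5.62 × 8.314 × ln(123/29.6) = 66.6 J/K.

ΔS_gas = 66.6 J/K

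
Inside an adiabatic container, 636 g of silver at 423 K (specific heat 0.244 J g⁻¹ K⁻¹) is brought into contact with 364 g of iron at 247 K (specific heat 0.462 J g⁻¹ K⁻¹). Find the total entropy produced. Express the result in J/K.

ΔS_total = 11.6 J/K

Energy balance: T_f = (m₁c₁T₁ + m₂c₂T₂)/(m₁c₁ + m₂c₂) = 331.47 K.
ΔS₁ = m₁c₁ ln(T_f/T₁) = 155.184 × ln(331.47/423) = -37.84 J/K.
ΔS₂ = m₂c₂ ln(T_f/T₂) = 168.168 × ln(331.47/247) = 49.46 J/K.
ΔS_total = -37.84 + 49.46 = 11.6 J/K.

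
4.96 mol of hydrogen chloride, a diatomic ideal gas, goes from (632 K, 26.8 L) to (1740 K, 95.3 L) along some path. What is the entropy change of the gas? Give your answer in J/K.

ΔS = 157 J/K

Entropy is a state function: ΔS = nC_V ln(T₂/T₁) + nR ln(V₂/V₁), with C_V = 5R/2 = 20.79 J mol⁻¹ K⁻¹ for a diatomic ideal gas.
ΔS = 4.96 × [20.79 × ln(1740/632) + 8.314 × ln(95.3/26.8)] = 157 J/K.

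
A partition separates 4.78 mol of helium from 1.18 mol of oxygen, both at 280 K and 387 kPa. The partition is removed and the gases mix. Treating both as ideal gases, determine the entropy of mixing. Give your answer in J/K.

ΔS_mix = 24.7 J/K

Mole fractions: x_A = 4.78/5.96 = 0.802, x_B = 0.198.
ΔS_mix = −R(n_A ln x_A + n_B ln x_B) = −8.314 × (4.78 ln 0.802 + 1.18 ln 0.198) = 24.7 J/K.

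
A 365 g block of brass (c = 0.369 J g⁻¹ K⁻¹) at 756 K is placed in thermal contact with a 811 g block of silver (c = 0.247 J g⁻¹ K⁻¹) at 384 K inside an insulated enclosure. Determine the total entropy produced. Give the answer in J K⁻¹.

Energy balance: T_f = (m₁c₁T₁ + m₂c₂T₂)/(m₁c₁ + m₂c₂) = 533.56 K.
ΔS₁ = m₁c₁ ln(T_f/T₁) = 134.685 × ln(533.56/756) = -46.93 J/K.
ΔS₂ = m₂c₂ ln(T_f/T₂) = 200.317 × ln(533.56/384) = 65.89 J/K.
ΔS_total = -46.93 + 65.89 = 19 J/K.

ΔS_total = 19 J/K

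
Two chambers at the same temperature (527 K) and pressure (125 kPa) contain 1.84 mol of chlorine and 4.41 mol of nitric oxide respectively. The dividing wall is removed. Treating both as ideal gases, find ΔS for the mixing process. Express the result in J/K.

Mole fractions: x_A = 1.84/6.25 = 0.294, x_B = 0.706.
ΔS_mix = −R(n_A ln x_A + n_B ln x_B) = −8.314 × (1.84 ln 0.294 + 4.41 ln 0.706) = 31.5 J/K.

ΔS_mix = 31.5 J/K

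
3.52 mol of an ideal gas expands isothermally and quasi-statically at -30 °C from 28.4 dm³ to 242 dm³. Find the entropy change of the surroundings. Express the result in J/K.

For an isothermal ideal gas ΔS_gas = nR ln(V₂/V₁) = 3.52 × 8.314 × ln(242/28.4) = 62.7 J/K.
The process is reversible, so ΔS_surr = −ΔS_gas = -62.7 J/K and ΔS_universe = 0.

ΔS_surr = -62.7 J/K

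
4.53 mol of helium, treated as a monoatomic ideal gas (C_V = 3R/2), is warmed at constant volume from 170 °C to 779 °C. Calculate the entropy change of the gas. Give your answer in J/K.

In kelvin: T₁ = 443.15 K, T₂ = 1052.15 K. At constant volume, ΔS = nC_V ln(T₂/T₁) with C_V = 3R/2 = 12.47 J mol⁻¹ K⁻¹.
ΔS = 4.53 × 12.47 × ln(1052.15/443.15) = 48.8 J/K.

ΔS = 48.8 J/K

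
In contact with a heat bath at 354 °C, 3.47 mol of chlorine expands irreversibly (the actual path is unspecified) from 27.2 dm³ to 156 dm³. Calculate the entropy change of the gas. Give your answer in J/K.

ΔS_gas = 50.4 J/K

Entropy is a state function, so ΔS_gas depends only on the end states.
For an isothermal ideal gas ΔS_gas = nR ln(V₂/V₁) = 3.47 × 8.314 × ln(156/27.2) = 50.4 J/K.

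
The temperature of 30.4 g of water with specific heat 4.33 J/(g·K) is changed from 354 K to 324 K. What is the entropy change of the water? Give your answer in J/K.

ΔS = ∫dQ_rev/T = m c ln(T₂/T₁) = 30.4 × 4.33 × ln(324/354) = -11.7 J/K.

ΔS = -11.7 J/K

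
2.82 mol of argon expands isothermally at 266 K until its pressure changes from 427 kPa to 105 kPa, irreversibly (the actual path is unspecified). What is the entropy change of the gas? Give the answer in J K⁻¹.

Entropy is a state function, so ΔS_gas depends only on the end states.
For an isothermal ideal gas ΔS_gas = nR ln(P₁/P₂) = 2.82 × 8.314 × ln(427/105) = 32.9 J/K.

ΔS_gas = 32.9 J/K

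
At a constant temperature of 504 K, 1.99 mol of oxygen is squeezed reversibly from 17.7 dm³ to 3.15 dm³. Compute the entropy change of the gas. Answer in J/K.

For an isothermal ideal gas ΔS_gas = nR ln(V₂/V₁) = 1.99 × 8.314 × ln(3.15/17.7) = -28.6 J/K.

ΔS_gas = -28.6 J/K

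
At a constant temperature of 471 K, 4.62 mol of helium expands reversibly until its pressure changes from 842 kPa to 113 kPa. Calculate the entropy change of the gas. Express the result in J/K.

ΔS_gas = 77.1 J/K

For an isothermal ideal gas ΔS_gas = nR ln(P₁/P₂) = 4.62 × 8.314 × ln(842/113) = 77.1 J/K.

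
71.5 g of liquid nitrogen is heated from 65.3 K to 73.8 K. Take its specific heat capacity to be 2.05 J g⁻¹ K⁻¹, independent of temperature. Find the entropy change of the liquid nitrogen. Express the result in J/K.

ΔS = 17.9 J/K

ΔS = ∫dQ_rev/T = m c ln(T₂/T₁) = 71.5 × 2.05 × ln(73.8/65.3) = 17.9 J/K.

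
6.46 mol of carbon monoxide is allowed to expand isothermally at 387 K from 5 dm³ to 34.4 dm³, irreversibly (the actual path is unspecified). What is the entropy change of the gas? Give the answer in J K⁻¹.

ΔS_gas = 104 J/K

Entropy is a state function, so ΔS_gas depends only on the end states.
For an isothermal ideal gas ΔS_gas = nR ln(V₂/V₁) = 6.46 × 8.314 × ln(34.4/5) = 104 J/K.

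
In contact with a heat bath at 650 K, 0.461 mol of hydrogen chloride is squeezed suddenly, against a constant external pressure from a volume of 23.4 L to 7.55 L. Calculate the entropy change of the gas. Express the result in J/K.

ΔS_gas = -4.34 J/K

Entropy is a state function, so ΔS_gas depends only on the end states.
For an isothermal ideal gas ΔS_gas = nR ln(V₂/V₁) = 0.461 × 8.314 × ln(7.55/23.4) = -4.34 J/K.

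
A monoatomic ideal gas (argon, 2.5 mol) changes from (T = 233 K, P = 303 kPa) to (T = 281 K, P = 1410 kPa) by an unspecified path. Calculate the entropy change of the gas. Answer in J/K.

ΔS = nC_p ln(T₂/T₁) − nR ln(P₂/P₁), with C_p = 5R/2 = 20.79 J mol⁻¹ K⁻¹ for a monoatomic ideal gas.
ΔS = 2.5 × [20.79 × ln(281/233) − 8.314 × ln(1410/303)] = -22.2 J/K.

ΔS = -22.2 J/K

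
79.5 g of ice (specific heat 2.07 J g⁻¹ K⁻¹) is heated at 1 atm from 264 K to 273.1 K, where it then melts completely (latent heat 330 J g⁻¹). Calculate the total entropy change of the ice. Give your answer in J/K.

Warming step: ΔS₁ = m c ln(T_tr/T_i) = 79.5 × 2.07 × ln(273.1/264) = 5.577 J/K.
Phase change: ΔS₂ = +mL/T_tr = 79.5 × 330 / 273.1 = 96.06 J/K.
ΔS_total = (5.577) + (96.06) = 102 J/K.

ΔS = 102 J/K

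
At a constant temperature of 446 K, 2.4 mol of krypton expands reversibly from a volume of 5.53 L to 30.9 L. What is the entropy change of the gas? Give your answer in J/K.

For an isothermal ideal gas ΔS_gas = nR ln(V₂/V₁) = 2.4 × 8.314 × ln(30.9/5.53) = 34.3 J/K.

ΔS_gas = 34.3 J/K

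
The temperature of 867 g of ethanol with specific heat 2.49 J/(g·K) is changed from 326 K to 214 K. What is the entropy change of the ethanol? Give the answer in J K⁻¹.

ΔS = ∫dQ_rev/T = m c ln(T₂/T₁) = 867 × 2.49 × ln(214/326) = -909 J/K.

ΔS = -909 J/K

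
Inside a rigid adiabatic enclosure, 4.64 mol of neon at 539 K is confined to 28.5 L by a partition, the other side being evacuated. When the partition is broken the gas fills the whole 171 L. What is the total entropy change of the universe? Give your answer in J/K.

ΔS_universe = 69.1 J/K

No heat is exchanged and no work is done, so the ideal-gas temperature stays constant.
Entropy is a state function; using a reversible isothermal path, ΔS_gas = nR ln(V₂/V₁) = 4.64 × 8.314 × ln(171/28.5) = 69.1 J/K.
The insulated surroundings exchange no heat, so ΔS_surr = 0 and ΔS_universe = ΔS_gas.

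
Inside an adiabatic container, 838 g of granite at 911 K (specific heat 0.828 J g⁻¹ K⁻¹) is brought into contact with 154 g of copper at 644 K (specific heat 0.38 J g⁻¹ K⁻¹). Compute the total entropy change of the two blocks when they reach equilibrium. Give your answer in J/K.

ΔS_total = 2.95 J/K

Energy balance: T_f = (m₁c₁T₁ + m₂c₂T₂)/(m₁c₁ + m₂c₂) = 890.23 K.
ΔS₁ = m₁c₁ ln(T_f/T₁) = 693.864 × ln(890.23/911) = -16 J/K.
ΔS₂ = m₂c₂ ln(T_f/T₂) = 58.52 × ln(890.23/644) = 18.95 J/K.
ΔS_total = -16 + 18.95 = 2.95 J/K.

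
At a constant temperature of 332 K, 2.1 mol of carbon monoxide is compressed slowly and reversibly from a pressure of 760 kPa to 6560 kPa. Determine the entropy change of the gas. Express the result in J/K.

For an isothermal ideal gas ΔS_gas = nR ln(P₁/P₂) = 2.1 × 8.314 × ln(760/6560) = -37.6 J/K.

ΔS_gas = -37.6 J/K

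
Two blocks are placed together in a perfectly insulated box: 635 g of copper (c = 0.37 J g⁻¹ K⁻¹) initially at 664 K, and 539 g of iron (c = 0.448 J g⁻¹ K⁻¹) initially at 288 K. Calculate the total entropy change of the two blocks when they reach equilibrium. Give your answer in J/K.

Energy balance: T_f = (m₁c₁T₁ + m₂c₂T₂)/(m₁c₁ + m₂c₂) = 473.43 K.
ΔS₁ = m₁c₁ ln(T_f/T₁) = 234.95 × ln(473.43/664) = -79.48 J/K.
ΔS₂ = m₂c₂ ln(T_f/T₂) = 241.472 × ln(473.43/288) = 120 J/K.
ΔS_total = -79.48 + 120 = 40.5 J/K.

ΔS_total = 40.5 J/K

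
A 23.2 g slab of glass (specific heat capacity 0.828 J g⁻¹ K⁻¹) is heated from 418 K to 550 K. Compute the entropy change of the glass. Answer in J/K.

ΔS = ∫dQ_rev/T = m c ln(T₂/T₁) = 23.2 × 0.828 × ln(550/418) = 5.27 J/K.

ΔS = 5.27 J/K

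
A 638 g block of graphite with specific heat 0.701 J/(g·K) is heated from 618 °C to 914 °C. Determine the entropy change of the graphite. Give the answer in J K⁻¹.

ΔS = 128 J/K

In kelvin: T₁ = 891.15 K, T₂ = 1187.15 K. ΔS = ∫dQ_rev/T = m c ln(T₂/T₁) = 638 × 0.701 × ln(1187.15/891.15) = 128 J/K.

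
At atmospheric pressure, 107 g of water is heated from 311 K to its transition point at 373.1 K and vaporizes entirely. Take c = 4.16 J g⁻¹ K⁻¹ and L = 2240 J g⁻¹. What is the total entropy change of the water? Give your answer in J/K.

Warming step: ΔS₁ = m c ln(T_tr/T_i) = 107 × 4.16 × ln(373.1/311) = 81.04 J/K.
Phase change: ΔS₂ = +mL/T_tr = 107 × 2240 / 373.1 = 642.4 J/K.
ΔS_total = (81.04) + (642.4) = 723 J/K.

ΔS = 723 J/K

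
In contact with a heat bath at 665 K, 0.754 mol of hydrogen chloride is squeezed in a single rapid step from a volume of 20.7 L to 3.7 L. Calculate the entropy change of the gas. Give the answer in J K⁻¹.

ΔS_gas = -10.8 J/K

Entropy is a state function, so ΔS_gas depends only on the end states.
For an isothermal ideal gas ΔS_gas = nR ln(V₂/V₁) = 0.754 × 8.314 × ln(3.7/20.7) = -10.8 J/K.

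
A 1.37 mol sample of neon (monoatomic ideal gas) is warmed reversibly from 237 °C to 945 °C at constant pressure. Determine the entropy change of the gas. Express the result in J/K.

In kelvin: T₁ = 510.15 K, T₂ = 1218.15 K. At constant pressure, ΔS = nC_p ln(T₂/T₁) with C_p = 5R/2 = 20.79 J mol⁻¹ K⁻¹.
ΔS = 1.37 × 20.79 × ln(1218.15/510.15) = 24.8 J/K.

ΔS = 24.8 J/K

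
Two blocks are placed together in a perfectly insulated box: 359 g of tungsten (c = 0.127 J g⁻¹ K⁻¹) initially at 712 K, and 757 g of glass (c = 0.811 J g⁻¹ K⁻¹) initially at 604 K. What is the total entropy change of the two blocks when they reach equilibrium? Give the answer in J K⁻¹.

ΔS_total = 0.602 J/K

Energy balance: T_f = (m₁c₁T₁ + m₂c₂T₂)/(m₁c₁ + m₂c₂) = 611.47 K.
ΔS₁ = m₁c₁ ln(T_f/T₁) = 45.593 × ln(611.47/712) = -6.94 J/K.
ΔS₂ = m₂c₂ ln(T_f/T₂) = 613.927 × ln(611.47/604) = 7.542 J/K.
ΔS_total = -6.94 + 7.542 = 0.602 J/K.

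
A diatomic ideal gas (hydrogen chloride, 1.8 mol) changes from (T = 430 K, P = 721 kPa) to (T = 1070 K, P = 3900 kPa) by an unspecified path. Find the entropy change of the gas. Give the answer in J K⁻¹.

ΔS = nC_p ln(T₂/T₁) − nR ln(P₂/P₁), with C_p = 7R/2 = 29.1 J mol⁻¹ K⁻¹ for a diatomic ideal gas.
ΔS = 1.8 × [29.1 × ln(1070/430) − 8.314 × ln(3900/721)] = 22.5 J/K.

ΔS = 22.5 J/K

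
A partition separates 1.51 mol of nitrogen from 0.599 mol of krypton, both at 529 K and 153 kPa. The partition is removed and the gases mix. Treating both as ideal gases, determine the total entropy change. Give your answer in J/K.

Mole fractions: x_A = 1.51/2.11 = 0.716, x_B = 0.284.
ΔS_mix = −R(n_A ln x_A + n_B ln x_B) = −8.314 × (1.51 ln 0.716 + 0.599 ln 0.284) = 10.5 J/K.

ΔS_mix = 10.5 J/K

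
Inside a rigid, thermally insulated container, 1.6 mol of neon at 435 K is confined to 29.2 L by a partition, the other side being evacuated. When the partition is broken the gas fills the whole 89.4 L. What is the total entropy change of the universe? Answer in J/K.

For an ideal gas in free expansion Q = 0 and W = 0, so T is unchanged.
Entropy is a state function; using a reversible isothermal path, ΔS_gas = nR ln(V₂/V₁) = 1.6 × 8.314 × ln(89.4/29.2) = 14.9 J/K.
The insulated surroundings exchange no heat, so ΔS_surr = 0 and ΔS_universe = ΔS_gas.

ΔS_universe = 14.9 J/K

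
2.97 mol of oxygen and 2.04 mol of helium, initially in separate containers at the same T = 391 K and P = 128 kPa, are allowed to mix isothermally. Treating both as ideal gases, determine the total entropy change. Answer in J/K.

Mole fractions: x_A = 2.97/5.01 = 0.593, x_B = 0.407.
ΔS_mix = −R(n_A ln x_A + n_B ln x_B) = −8.314 × (2.97 ln 0.593 + 2.04 ln 0.407) = 28.1 J/K.

ΔS_mix = 28.1 J/K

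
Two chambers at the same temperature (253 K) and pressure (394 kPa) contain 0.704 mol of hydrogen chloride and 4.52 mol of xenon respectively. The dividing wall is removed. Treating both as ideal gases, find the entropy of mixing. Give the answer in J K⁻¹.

Mole fractions: x_A = 0.704/5.22 = 0.135, x_B = 0.865.
ΔS_mix = −R(n_A ln x_A + n_B ln x_B) = −8.314 × (0.704 ln 0.135 + 4.52 ln 0.865) = 17.2 J/K.

ΔS_mix = 17.2 J/K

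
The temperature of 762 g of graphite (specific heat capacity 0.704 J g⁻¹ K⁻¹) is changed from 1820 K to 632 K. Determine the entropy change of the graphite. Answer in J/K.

ΔS = -567 J/K

ΔS = ∫dQ_rev/T = m c ln(T₂/T₁) = 762 × 0.704 × ln(632/1820) = -567 J/K.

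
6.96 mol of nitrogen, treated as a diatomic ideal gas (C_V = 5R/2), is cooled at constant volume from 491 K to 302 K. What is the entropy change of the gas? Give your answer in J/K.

ΔS = -70.3 J/K

At constant volume, ΔS = nC_V ln(T₂/T₁) with C_V = 5R/2 = 20.79 J mol⁻¹ K⁻¹.
ΔS = 6.96 × 20.79 × ln(302/491) = -70.3 J/K.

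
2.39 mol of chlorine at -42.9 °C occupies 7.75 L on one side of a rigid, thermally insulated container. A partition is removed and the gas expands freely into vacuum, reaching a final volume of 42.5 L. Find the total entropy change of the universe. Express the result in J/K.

ΔS_universe = 33.8 J/K

For an ideal gas in free expansion Q = 0 and W = 0, so T is unchanged.
Entropy is a state function; using a reversible isothermal path, ΔS_gas = nR ln(V₂/V₁) = 2.39 × 8.314 × ln(42.5/7.75) = 33.8 J/K.
The insulated surroundings exchange no heat, so ΔS_surr = 0 and ΔS_universe = ΔS_gas.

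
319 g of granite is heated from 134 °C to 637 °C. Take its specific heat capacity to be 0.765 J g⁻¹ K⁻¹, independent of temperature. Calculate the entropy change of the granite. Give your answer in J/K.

ΔS = 196 J/K

In kelvin: T₁ = 407.15 K, T₂ = 910.15 K. ΔS = ∫dQ_rev/T = m c ln(T₂/T₁) = 319 × 0.765 × ln(910.15/407.15) = 196 J/K.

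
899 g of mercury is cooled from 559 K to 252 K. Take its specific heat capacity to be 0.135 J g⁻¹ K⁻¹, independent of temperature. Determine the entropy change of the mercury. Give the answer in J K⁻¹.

ΔS = ∫dQ_rev/T = m c ln(T₂/T₁) = 899 × 0.135 × ln(252/559) = -96.7 J/K.

ΔS = -96.7 J/K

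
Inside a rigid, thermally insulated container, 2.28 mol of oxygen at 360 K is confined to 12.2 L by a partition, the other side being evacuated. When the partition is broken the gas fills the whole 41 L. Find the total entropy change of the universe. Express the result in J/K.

For an ideal gas in free expansion Q = 0 and W = 0, so T is unchanged.
Entropy is a state function; using a reversible isothermal path, ΔS_gas = nR ln(V₂/V₁) = 2.28 × 8.314 × ln(41/12.2) = 23 J/K.
The insulated surroundings exchange no heat, so ΔS_surr = 0 and ΔS_universe = ΔS_gas.

ΔS_universe = 23 J/K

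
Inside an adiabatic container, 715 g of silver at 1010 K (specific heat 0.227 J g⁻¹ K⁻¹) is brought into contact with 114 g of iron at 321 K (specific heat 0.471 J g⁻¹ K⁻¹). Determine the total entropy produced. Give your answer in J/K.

ΔS_total = 21.4 J/K

Energy balance: T_f = (m₁c₁T₁ + m₂c₂T₂)/(m₁c₁ + m₂c₂) = 838.73 K.
ΔS₁ = m₁c₁ ln(T_f/T₁) = 162.305 × ln(838.73/1010) = -30.16 J/K.
ΔS₂ = m₂c₂ ln(T_f/T₂) = 53.694 × ln(838.73/321) = 51.57 J/K.
ΔS_total = -30.16 + 51.57 = 21.4 J/K.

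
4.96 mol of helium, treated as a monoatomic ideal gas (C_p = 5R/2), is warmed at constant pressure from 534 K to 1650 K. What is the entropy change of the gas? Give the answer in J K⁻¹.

At constant pressure, ΔS = nC_p ln(T₂/T₁) with C_p = 5R/2 = 20.79 J mol⁻¹ K⁻¹.
ΔS = 4.96 × 20.79 × ln(1650/534) = 116 J/K.

ΔS = 116 J/K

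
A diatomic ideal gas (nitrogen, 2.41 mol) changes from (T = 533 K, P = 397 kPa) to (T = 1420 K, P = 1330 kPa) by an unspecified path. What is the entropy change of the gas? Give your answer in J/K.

ΔS = 44.5 J/K

ΔS = nC_p ln(T₂/T₁) − nR ln(P₂/P₁), with C_p = 7R/2 = 29.1 J mol⁻¹ K⁻¹ for a diatomic ideal gas.
ΔS = 2.41 × [29.1 × ln(1420/533) − 8.314 × ln(1330/397)] = 44.5 J/K.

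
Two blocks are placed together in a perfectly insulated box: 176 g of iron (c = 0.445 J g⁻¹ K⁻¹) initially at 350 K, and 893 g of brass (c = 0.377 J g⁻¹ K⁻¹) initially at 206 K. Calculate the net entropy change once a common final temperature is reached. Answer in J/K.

Energy balance: T_f = (m₁c₁T₁ + m₂c₂T₂)/(m₁c₁ + m₂c₂) = 233.18 K.
ΔS₁ = m₁c₁ ln(T_f/T₁) = 78.32 × ln(233.18/350) = -31.81 J/K.
ΔS₂ = m₂c₂ ln(T_f/T₂) = 336.661 × ln(233.18/206) = 41.72 J/K.
ΔS_total = -31.81 + 41.72 = 9.91 J/K.

ΔS_total = 9.91 J/K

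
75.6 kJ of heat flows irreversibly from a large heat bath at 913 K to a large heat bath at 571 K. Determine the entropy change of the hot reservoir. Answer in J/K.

ΔS_hot = -82.8 J/K

The hot reservoir loses heat Q, so ΔS_hot = −Q/T_H = −75600/913 = -82.8 J/K.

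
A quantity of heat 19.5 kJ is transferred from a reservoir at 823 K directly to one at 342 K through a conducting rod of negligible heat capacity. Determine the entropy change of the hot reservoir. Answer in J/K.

The hot reservoir loses heat Q, so ΔS_hot = −Q/T_H = −19500/823 = -23.7 J/K.

ΔS_hot = -23.7 J/K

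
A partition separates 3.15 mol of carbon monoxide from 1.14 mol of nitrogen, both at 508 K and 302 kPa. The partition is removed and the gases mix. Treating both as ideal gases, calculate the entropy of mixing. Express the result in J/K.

ΔS_mix = 20.7 J/K

Mole fractions: x_A = 3.15/4.29 = 0.734, x_B = 0.266.
ΔS_mix = −R(n_A ln x_A + n_B ln x_B) = −8.314 × (3.15 ln 0.734 + 1.14 ln 0.266) = 20.7 J/K.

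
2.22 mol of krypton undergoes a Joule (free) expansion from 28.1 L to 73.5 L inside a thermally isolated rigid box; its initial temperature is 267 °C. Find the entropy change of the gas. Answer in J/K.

ΔS_gas = 17.7 J/K

For an ideal gas in free expansion Q = 0 and W = 0, so T is unchanged.
Entropy is a state function; using a reversible isothermal path, ΔS_gas = nR ln(V₂/V₁) = 2.22 × 8.314 × ln(73.5/28.1) = 17.7 J/K.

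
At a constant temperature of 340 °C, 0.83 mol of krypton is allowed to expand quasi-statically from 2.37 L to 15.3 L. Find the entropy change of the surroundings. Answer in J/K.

ΔS_surr = -12.9 J/K

For an isothermal ideal gas ΔS_gas = nR ln(V₂/V₁) = 0.83 × 8.314 × ln(15.3/2.37) = 12.9 J/K.
The process is reversible, so ΔS_surr = −ΔS_gas = -12.9 J/K and ΔS_universe = 0.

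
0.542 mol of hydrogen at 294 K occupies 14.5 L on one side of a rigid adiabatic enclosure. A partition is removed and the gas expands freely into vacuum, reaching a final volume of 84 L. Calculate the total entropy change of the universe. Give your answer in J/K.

No heat is exchanged and no work is done, so the ideal-gas temperature stays constant.
Entropy is a state function; using a reversible isothermal path, ΔS_gas = nR ln(V₂/V₁) = 0.542 × 8.314 × ln(84/14.5) = 7.92 J/K.
The insulated surroundings exchange no heat, so ΔS_surr = 0 and ΔS_universe = ΔS_gas.

ΔS_universe = 7.92 J/K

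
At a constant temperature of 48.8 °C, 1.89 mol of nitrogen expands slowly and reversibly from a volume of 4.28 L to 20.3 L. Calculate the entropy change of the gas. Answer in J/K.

ΔS_gas = 24.5 J/K

For an isothermal ideal gas ΔS_gas = nR ln(V₂/V₁) = 1.89 × 8.314 × ln(20.3/4.28) = 24.5 J/K.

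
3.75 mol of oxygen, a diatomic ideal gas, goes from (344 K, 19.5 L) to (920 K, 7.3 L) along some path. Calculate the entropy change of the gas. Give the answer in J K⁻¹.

Entropy is a state function: ΔS = nC_V ln(T₂/T₁) + nR ln(V₂/V₁), with C_V = 5R/2 = 20.79 J mol⁻¹ K⁻¹ for a diatomic ideal gas.
ΔS = 3.75 × [20.79 × ln(920/344) + 8.314 × ln(7.3/19.5)] = 46 J/K.

ΔS = 46 J/K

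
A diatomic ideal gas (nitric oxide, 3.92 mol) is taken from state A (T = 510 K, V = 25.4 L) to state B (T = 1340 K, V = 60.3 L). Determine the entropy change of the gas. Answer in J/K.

Entropy is a state function: ΔS = nC_V ln(T₂/T₁) + nR ln(V₂/V₁), with C_V = 5R/2 = 20.79 J mol⁻¹ K⁻¹ for a diatomic ideal gas.
ΔS = 3.92 × [20.79 × ln(1340/510) + 8.314 × ln(60.3/25.4)] = 107 J/K.

ΔS = 107 J/K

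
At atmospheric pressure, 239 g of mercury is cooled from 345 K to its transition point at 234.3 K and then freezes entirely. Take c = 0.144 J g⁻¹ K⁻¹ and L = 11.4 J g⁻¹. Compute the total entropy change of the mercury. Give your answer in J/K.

ΔS = -24.9 J/K

Cooling step: ΔS₁ = m c ln(T_tr/T_i) = 239 × 0.144 × ln(234.3/345) = -13.317 J/K.
Phase change: ΔS₂ = −mL/T_tr = −239 × 11.4 / 234.3 = -11.629 J/K.
ΔS_total = (-13.317) + (-11.629) = -24.9 J/K.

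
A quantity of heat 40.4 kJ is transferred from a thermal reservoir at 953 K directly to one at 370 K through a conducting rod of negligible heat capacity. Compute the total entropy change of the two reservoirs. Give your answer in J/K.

ΔS_total = 66.8 J/K

ΔS_hot = −Q/T_H = −40400/953 = -42.39 J/K and ΔS_cold = +Q/T_C = 40400/370 = 109.2 J/K.
ΔS_total = -42.39 + 109.2 = 66.8 J/K, positive as the second law requires.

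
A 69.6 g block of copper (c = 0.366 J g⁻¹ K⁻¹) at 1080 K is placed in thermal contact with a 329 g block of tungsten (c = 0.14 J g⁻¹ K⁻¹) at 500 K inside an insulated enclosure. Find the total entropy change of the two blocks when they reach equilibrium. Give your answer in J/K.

ΔS_total = 5.12 J/K

Energy balance: T_f = (m₁c₁T₁ + m₂c₂T₂)/(m₁c₁ + m₂c₂) = 706.54 K.
ΔS₁ = m₁c₁ ln(T_f/T₁) = 25.4736 × ln(706.54/1080) = -10.81 J/K.
ΔS₂ = m₂c₂ ln(T_f/T₂) = 46.06 × ln(706.54/500) = 15.93 J/K.
ΔS_total = -10.81 + 15.93 = 5.12 J/K.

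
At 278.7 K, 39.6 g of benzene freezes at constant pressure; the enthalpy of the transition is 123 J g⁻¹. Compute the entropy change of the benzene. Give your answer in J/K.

Heat released by the substance: Q = −mL = −39.6 × 123 = −4870.8 J.
At constant T, ΔS = Q_rev/T = −4870.8 / 278.7 = -17.5 J/K.

ΔS = -17.5 J/K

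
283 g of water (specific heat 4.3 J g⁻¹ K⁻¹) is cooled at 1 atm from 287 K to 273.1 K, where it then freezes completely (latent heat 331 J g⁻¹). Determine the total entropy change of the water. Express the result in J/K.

ΔS = -403 J/K

Cooling step: ΔS₁ = m c ln(T_tr/T_i) = 283 × 4.3 × ln(273.1/287) = -60.41 J/K.
Phase change: ΔS₂ = −mL/T_tr = −283 × 331 / 273.1 = -343 J/K.
ΔS_total = (-60.41) + (-343) = -403 J/K.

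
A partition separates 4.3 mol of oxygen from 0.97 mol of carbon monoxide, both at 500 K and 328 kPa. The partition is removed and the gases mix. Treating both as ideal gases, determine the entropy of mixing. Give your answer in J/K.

Mole fractions: x_A = 4.3/5.27 = 0.816, x_B = 0.184.
ΔS_mix = −R(n_A ln x_A + n_B ln x_B) = −8.314 × (4.3 ln 0.816 + 0.97 ln 0.184) = 20.9 J/K.

ΔS_mix = 20.9 J/K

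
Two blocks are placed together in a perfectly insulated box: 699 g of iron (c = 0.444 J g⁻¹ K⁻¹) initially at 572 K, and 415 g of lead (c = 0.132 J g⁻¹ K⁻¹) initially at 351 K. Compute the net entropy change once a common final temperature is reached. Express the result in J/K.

Energy balance: T_f = (m₁c₁T₁ + m₂c₂T₂)/(m₁c₁ + m₂c₂) = 538.84 K.
ΔS₁ = m₁c₁ ln(T_f/T₁) = 310.356 × ln(538.84/572) = -18.53 J/K.
ΔS₂ = m₂c₂ ln(T_f/T₂) = 54.78 × ln(538.84/351) = 23.48 J/K.
ΔS_total = -18.53 + 23.48 = 4.95 J/K.

ΔS_total = 4.95 J/K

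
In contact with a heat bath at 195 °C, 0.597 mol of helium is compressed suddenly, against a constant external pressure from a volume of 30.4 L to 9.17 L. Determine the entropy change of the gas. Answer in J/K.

Entropy is a state function, so ΔS_gas depends only on the end states.
For an isothermal ideal gas ΔS_gas = nR ln(V₂/V₁) = 0.597 × 8.314 × ln(9.17/30.4) = -5.95 J/K.

ΔS_gas = -5.95 J/K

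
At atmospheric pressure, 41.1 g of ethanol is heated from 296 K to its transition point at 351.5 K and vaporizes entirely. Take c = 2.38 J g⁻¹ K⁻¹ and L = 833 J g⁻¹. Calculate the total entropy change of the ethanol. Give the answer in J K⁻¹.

Warming step: ΔS₁ = m c ln(T_tr/T_i) = 41.1 × 2.38 × ln(351.5/296) = 16.81 J/K.
Phase change: ΔS₂ = +mL/T_tr = 41.1 × 833 / 351.5 = 97.4 J/K.
ΔS_total = (16.81) + (97.4) = 114 J/K.

ΔS = 114 J/K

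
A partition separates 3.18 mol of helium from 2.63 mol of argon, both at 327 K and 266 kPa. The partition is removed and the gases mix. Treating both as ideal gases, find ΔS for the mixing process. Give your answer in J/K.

Mole fractions: x_A = 3.18/5.81 = 0.547, x_B = 0.453.
ΔS_mix = −R(n_A ln x_A + n_B ln x_B) = −8.314 × (3.18 ln 0.547 + 2.63 ln 0.453) = 33.3 J/K.

ΔS_mix = 33.3 J/K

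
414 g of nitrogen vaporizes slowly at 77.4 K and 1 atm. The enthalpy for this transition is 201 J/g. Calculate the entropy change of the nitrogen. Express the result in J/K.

Heat absorbed by the substance: Q = mL = 414 × 201 = 83214 J.
At constant T, ΔS = Q_rev/T = 83214 / 77.4 = 1080 J/K.

ΔS = 1080 J/K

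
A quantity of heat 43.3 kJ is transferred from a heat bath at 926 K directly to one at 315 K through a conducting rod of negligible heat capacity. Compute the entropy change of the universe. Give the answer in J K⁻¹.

ΔS_hot = −Q/T_H = −43300/926 = -46.76 J/K and ΔS_cold = +Q/T_C = 43300/315 = 137.5 J/K.
ΔS_total = -46.76 + 137.5 = 90.7 J/K, positive as the second law requires.

ΔS_total = 90.7 J/K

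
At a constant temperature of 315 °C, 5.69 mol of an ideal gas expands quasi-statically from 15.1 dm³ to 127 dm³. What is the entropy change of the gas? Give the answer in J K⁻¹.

ΔS_gas = 101 J/K

For an isothermal ideal gas ΔS_gas = nR ln(V₂/V₁) = 5.69 × 8.314 × ln(127/15.1) = 101 J/K.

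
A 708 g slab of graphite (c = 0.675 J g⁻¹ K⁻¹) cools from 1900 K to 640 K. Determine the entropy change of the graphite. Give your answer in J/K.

ΔS = ∫dQ_rev/T = m c ln(T₂/T₁) = 708 × 0.675 × ln(640/1900) = -520 J/K.

ΔS = -520 J/K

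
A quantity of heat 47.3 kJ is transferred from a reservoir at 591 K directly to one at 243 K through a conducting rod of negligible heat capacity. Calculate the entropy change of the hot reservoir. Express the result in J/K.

ΔS_hot = -80 J/K

The hot reservoir loses heat Q, so ΔS_hot = −Q/T_H = −47300/591 = -80 J/K.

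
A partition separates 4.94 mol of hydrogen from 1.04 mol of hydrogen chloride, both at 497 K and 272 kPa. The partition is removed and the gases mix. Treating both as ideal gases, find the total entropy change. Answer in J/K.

ΔS_mix = 23 J/K

Mole fractions: x_A = 4.94/5.98 = 0.826, x_B = 0.174.
ΔS_mix = −R(n_A ln x_A + n_B ln x_B) = −8.314 × (4.94 ln 0.826 + 1.04 ln 0.174) = 23 J/K.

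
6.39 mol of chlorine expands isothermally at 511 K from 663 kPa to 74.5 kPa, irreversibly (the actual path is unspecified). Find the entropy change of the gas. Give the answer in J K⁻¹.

Entropy is a state function, so ΔS_gas depends only on the end states.
For an isothermal ideal gas ΔS_gas = nR ln(P₁/P₂) = 6.39 × 8.314 × ln(663/74.5) = 116 J/K.

ΔS_gas = 116 J/K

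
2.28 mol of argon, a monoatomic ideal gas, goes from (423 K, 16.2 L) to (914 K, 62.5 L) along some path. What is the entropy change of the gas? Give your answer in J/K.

ΔS = 47.5 J/K

Entropy is a state function: ΔS = nC_V ln(T₂/T₁) + nR ln(V₂/V₁), with C_V = 3R/2 = 12.47 J mol⁻¹ K⁻¹ for a monoatomic ideal gas.
ΔS = 2.28 × [12.47 × ln(914/423) + 8.314 × ln(62.5/16.2)] = 47.5 J/K.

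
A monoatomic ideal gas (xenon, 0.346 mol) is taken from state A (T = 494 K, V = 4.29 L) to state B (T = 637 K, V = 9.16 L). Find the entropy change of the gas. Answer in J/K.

ΔS = 3.28 J/K

Entropy is a state function: ΔS = nC_V ln(T₂/T₁) + nR ln(V₂/V₁), with C_V = 3R/2 = 12.47 J mol⁻¹ K⁻¹ for a monoatomic ideal gas.
ΔS = 0.346 × [12.47 × ln(637/494) + 8.314 × ln(9.16/4.29)] = 3.28 J/K.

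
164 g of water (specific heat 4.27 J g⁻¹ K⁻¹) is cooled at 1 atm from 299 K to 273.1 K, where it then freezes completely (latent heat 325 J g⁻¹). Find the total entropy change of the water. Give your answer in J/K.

ΔS = -259 J/K

Cooling step: ΔS₁ = m c ln(T_tr/T_i) = 164 × 4.27 × ln(273.1/299) = -63.45 J/K.
Phase change: ΔS₂ = −mL/T_tr = −164 × 325 / 273.1 = -195.2 J/K.
ΔS_total = (-63.45) + (-195.2) = -259 J/K.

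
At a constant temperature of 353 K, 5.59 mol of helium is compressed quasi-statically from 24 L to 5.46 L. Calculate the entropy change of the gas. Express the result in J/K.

ΔS_gas = -68.8 J/K

For an isothermal ideal gas ΔS_gas = nR ln(V₂/V₁) = 5.59 × 8.314 × ln(5.46/24) = -68.8 J/K.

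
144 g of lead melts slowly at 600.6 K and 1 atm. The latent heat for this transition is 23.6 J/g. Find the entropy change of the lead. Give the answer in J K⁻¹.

Heat absorbed by the substance: Q = mL = 144 × 23.6 = 3398.4 J.
At constant T, ΔS = Q_rev/T = 3398.4 / 600.6 = 5.66 J/K.

ΔS = 5.66 J/K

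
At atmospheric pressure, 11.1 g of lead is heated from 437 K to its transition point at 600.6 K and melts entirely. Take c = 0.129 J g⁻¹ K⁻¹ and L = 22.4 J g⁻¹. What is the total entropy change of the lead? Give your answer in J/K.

Warming step: ΔS₁ = m c ln(T_tr/T_i) = 11.1 × 0.129 × ln(600.6/437) = 0.4553 J/K.
Phase change: ΔS₂ = +mL/T_tr = 11.1 × 22.4 / 600.6 = 0.414 J/K.
ΔS_total = (0.4553) + (0.414) = 0.869 J/K.

ΔS = 0.869 J/K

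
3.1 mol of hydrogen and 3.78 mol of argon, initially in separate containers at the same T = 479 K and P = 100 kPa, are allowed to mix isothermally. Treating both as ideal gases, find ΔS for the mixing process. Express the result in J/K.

Mole fractions: x_A = 3.1/6.88 = 0.451, x_B = 0.549.
ΔS_mix = −R(n_A ln x_A + n_B ln x_B) = −8.314 × (3.1 ln 0.451 + 3.78 ln 0.549) = 39.4 J/K.

ΔS_mix = 39.4 J/K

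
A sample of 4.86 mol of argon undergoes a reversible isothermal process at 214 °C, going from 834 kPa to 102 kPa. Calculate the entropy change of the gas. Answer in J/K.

For an isothermal ideal gas ΔS_gas = nR ln(P₁/P₂) = 4.86 × 8.314 × ln(834/102) = 84.9 J/K.

ΔS_gas = 84.9 J/K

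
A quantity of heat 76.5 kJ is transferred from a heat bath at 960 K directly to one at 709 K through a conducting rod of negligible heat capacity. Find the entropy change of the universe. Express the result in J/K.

ΔS_hot = −Q/T_H = −76500/960 = -79.69 J/K and ΔS_cold = +Q/T_C = 76500/709 = 107.9 J/K.
ΔS_total = -79.69 + 107.9 = 28.2 J/K, positive as the second law requires.

ΔS_total = 28.2 J/K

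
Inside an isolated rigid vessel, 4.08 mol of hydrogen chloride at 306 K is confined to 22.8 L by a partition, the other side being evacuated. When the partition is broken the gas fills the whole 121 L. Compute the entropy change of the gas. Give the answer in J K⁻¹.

ΔS_gas = 56.6 J/K

No heat is exchanged and no work is done, so the ideal-gas temperature stays constant.
Entropy is a state function; using a reversible isothermal path, ΔS_gas = nR ln(V₂/V₁) = 4.08 × 8.314 × ln(121/22.8) = 56.6 J/K.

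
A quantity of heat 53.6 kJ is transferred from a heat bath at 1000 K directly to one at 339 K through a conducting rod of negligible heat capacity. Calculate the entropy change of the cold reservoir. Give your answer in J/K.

The cold reservoir gains heat Q, so ΔS_cold = +Q/T_C = 53600/339 = 158 J/K.

ΔS_cold = 158 J/K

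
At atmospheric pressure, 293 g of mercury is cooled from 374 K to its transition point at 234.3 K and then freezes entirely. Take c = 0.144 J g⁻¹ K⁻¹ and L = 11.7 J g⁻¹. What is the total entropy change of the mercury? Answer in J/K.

ΔS = -34.4 J/K

Cooling step: ΔS₁ = m c ln(T_tr/T_i) = 293 × 0.144 × ln(234.3/374) = -19.73 J/K.
Phase change: ΔS₂ = −mL/T_tr = −293 × 11.7 / 234.3 = -14.63 J/K.
ΔS_total = (-19.73) + (-14.63) = -34.4 J/K.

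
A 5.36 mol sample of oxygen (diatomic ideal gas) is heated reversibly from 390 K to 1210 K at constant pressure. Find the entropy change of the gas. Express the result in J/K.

At constant pressure, ΔS = nC_p ln(T₂/T₁) with C_p = 7R/2 = 29.1 J mol⁻¹ K⁻¹.
ΔS = 5.36 × 29.1 × ln(1210/390) = 177 J/K.

ΔS = 177 J/K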